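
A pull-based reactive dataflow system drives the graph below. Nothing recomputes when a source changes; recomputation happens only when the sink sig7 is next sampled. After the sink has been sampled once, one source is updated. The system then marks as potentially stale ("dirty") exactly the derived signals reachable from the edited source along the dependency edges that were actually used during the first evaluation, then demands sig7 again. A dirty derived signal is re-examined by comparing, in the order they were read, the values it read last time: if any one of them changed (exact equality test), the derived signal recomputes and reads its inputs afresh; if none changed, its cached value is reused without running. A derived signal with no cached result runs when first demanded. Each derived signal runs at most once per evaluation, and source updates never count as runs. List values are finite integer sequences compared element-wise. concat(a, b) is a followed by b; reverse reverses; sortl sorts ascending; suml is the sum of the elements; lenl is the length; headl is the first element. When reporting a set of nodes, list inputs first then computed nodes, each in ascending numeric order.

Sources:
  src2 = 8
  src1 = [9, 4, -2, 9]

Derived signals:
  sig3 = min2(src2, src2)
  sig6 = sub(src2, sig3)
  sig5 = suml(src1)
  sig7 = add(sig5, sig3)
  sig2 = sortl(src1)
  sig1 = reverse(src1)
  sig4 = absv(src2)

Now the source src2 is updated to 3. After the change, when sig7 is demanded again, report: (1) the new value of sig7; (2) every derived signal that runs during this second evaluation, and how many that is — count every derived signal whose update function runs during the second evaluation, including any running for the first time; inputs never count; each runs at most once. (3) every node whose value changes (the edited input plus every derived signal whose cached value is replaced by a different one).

New value of sig7: 23.
Derived signals that run: sig3, sig7 — 2 in total.
Values that change: src2, sig3, sig7.

First evaluation (everything demanded from the output):
  sig3 = min2(8, 8) = 8
  sig5 = suml([9, 4, -2, 9]) = 20
  sig7 = add(20, 8) = 28

Propagation after the edit:
  sig3: runs — src2 8->3; src2 8->3; result 3.
  sig7: runs — sig3 8->3; result 23.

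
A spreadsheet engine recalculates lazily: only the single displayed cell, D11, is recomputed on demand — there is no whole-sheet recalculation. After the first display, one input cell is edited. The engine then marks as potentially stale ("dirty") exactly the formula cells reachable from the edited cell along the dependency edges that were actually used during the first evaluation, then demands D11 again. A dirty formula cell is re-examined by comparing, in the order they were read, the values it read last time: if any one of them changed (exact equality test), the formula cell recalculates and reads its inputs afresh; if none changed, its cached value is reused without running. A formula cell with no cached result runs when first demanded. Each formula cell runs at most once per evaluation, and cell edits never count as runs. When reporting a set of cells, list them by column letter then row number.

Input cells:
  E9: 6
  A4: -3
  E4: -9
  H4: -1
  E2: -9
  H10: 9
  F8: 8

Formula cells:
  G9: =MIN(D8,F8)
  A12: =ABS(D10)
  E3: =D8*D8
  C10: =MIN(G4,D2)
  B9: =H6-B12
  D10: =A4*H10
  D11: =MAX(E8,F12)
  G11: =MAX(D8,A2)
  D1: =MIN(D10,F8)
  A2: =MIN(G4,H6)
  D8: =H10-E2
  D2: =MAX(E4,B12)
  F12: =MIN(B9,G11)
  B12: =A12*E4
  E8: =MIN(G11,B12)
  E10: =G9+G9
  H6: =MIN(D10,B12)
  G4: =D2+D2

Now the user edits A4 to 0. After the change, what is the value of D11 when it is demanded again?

New value of D11: 0.
Key observation: the cutoff stops propagation at F12 — its inputs' values are unchanged, so it reuses its cache.

First evaluation (everything demanded from the output):
  D8 = 9 - -9 = 18
  D10 = -3 * 9 = -27
  A12 = ABS(-27) = 27
  B12 = 27 * -9 = -243
  D2 = MAX(-9, -243) = -9
  G4 = -9 + -9 = -18
  H6 = MIN(-27, -243) = -243
  A2 = MIN(-18, -243) = -243
  B9 = -243 - -243 = 0
  G11 = MAX(18, -243) = 18
  E8 = MIN(18, -243) = -243
  F12 = MIN(0, 18) = 0
  D11 = MAX(-243, 0) = 0

Propagation after the edit:
  D10: runs — A4 -3->0; result 0.
  A12: runs — D10 -27->0; result 0.
  B12: runs — A12 27->0; result 0.
  D2: runs — B12 -243->0; result 0.
  G4: runs — D2 -9->0; D2 -9->0; result 0.
  H6: runs — D10 -27->0; B12 -243->0; result 0.
  A2: runs — G4 -18->0; H6 -243->0; result 0.
  B9: runs — H6 -243->0; B12 -243->0; result 0 (same value as before).
  G11: runs — A2 -243->0; result 18 (same value as before).
  E8: runs — B12 -243->0; result 0.
  F12: checked — values it read are unchanged (B9 unchanged, G11 unchanged); reused cached 0 without running.
  D11: runs — E8 -243->0; result 0 (same value as before).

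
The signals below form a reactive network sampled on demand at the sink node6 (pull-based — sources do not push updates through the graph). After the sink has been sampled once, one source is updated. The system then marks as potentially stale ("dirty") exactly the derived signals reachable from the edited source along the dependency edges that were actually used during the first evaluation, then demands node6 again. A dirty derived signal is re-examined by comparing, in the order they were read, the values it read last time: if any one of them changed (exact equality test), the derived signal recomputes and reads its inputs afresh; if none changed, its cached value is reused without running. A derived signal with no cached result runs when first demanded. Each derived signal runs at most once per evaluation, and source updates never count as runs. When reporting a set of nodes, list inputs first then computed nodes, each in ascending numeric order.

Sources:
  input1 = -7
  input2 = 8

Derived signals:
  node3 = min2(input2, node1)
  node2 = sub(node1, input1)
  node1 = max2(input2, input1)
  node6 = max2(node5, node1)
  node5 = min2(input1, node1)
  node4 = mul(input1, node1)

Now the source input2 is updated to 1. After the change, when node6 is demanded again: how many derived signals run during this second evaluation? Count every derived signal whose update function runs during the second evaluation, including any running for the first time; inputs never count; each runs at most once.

Initial pass — values computed on the first demand:
  node1 = max2(8, -7) = 8
  node5 = min2(-7, 8) = -7
  node6 = max2(-7, 8) = 8

Second demand — change propagation:
  node1: re-runs because input2 8->1; new result 1.
  node5: re-runs because node1 8->1; new result -7 (unchanged).
  node6: re-runs because node1 8->1; new result 1.

Run set: node1, node5, node6 (3 run).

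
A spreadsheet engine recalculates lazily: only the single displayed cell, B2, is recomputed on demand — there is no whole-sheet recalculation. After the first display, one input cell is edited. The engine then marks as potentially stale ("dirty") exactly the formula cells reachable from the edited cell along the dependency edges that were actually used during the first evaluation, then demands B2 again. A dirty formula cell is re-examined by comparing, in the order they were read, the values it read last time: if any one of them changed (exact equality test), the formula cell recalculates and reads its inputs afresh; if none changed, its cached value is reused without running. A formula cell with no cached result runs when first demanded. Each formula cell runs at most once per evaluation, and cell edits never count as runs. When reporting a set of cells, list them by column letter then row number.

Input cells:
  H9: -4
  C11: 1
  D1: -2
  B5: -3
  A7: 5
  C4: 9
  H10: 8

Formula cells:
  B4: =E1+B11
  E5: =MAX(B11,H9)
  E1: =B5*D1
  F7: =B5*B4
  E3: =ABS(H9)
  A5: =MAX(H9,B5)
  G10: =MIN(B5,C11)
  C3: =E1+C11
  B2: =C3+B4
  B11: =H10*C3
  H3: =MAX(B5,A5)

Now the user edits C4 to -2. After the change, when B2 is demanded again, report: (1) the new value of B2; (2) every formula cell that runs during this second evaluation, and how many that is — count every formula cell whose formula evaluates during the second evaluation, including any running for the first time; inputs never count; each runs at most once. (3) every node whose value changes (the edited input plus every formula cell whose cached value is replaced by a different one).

New value of B2: 69.
Formula cells that run: none — 0 in total.
Values that change: C4.
Key observation: C4 is never demanded by the output, so the edit triggers no recomputation at all.

First evaluation (everything demanded from the output):
  E1 = -3 * -2 = 6
  C3 = 6 + 1 = 7
  B11 = 8 * 7 = 56
  B4 = 6 + 56 = 62
  B2 = 7 + 62 = 69

Propagation after the edit:
  C4 feeds no computation that the output demands — nothing is marked dirty and nothing runs.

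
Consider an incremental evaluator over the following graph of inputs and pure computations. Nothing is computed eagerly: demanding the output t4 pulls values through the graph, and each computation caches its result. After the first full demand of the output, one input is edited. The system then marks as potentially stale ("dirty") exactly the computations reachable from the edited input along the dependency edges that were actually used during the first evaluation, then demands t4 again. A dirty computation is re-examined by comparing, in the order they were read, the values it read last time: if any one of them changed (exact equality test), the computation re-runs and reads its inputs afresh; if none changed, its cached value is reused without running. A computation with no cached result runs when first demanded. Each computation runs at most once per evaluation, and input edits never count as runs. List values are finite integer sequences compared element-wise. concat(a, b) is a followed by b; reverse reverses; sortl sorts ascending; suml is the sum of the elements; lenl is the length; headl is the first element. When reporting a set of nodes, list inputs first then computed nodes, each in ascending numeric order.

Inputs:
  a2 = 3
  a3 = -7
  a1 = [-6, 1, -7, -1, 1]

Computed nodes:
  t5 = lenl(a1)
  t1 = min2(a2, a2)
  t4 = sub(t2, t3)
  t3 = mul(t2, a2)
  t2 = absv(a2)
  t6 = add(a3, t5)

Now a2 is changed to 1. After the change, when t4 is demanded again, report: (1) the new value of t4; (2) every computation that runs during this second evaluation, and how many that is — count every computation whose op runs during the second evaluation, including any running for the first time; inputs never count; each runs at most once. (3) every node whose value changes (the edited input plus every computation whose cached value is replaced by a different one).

t4 now evaluates to 0.
Run set: t2, t3, t4 (3 run).
Changed values: a2, t2, t3, t4.

Initial pass — values computed on the first demand:
  t2 = absv(3) = 3
  t3 = mul(3, 3) = 9
  t4 = sub(3, 9) = -6

Second demand — change propagation:
  t2: re-runs because a2 3->1; new result 1.
  t3: re-runs because t2 3->1; a2 3->1; new result 1.
  t4: re-runs because t2 3->1; t3 9->1; new result 0.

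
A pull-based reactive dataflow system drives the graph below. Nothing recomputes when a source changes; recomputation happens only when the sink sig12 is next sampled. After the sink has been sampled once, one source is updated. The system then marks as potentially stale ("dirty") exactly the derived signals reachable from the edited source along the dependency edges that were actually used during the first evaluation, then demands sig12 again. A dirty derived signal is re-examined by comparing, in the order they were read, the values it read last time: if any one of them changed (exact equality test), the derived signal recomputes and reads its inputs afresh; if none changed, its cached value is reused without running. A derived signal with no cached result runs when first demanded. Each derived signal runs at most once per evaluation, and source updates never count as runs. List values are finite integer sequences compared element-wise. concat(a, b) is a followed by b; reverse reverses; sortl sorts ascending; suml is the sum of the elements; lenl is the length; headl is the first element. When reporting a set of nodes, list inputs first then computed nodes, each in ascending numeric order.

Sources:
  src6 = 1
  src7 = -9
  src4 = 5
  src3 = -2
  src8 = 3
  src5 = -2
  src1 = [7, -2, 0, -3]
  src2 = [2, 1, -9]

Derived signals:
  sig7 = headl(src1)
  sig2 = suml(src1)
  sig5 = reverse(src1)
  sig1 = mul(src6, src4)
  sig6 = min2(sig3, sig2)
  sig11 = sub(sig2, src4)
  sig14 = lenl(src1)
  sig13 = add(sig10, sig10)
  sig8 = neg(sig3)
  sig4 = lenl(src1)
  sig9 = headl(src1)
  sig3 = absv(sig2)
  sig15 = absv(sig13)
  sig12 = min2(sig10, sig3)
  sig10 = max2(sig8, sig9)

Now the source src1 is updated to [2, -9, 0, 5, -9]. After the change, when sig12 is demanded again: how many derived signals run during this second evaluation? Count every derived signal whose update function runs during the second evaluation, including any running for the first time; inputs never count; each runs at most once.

Derived signals that run: sig2, sig3, sig8, sig9, sig10, sig12 — 6 in total.

First evaluation (everything demanded from the output):
  sig2 = suml([7, -2, 0, -3]) = 2
  sig3 = absv(2) = 2
  sig8 = neg(2) = -2
  sig9 = headl([7, -2, 0, -3]) = 7
  sig10 = max2(-2, 7) = 7
  sig12 = min2(7, 2) = 2

Propagation after the edit:
  sig2: runs — src1 [7, -2, 0, -3]->[2, -9, 0, 5, -9]; result -11.
  sig3: runs — sig2 2->-11; result 11.
  sig8: runs — sig3 2->11; result -11.
  sig9: runs — src1 [7, -2, 0, -3]->[2, -9, 0, 5, -9]; result 2.
  sig10: runs — sig8 -2->-11; sig9 7->2; result 2.
  sig12: runs — sig10 7->2; sig3 2->11; result 2 (same value as before).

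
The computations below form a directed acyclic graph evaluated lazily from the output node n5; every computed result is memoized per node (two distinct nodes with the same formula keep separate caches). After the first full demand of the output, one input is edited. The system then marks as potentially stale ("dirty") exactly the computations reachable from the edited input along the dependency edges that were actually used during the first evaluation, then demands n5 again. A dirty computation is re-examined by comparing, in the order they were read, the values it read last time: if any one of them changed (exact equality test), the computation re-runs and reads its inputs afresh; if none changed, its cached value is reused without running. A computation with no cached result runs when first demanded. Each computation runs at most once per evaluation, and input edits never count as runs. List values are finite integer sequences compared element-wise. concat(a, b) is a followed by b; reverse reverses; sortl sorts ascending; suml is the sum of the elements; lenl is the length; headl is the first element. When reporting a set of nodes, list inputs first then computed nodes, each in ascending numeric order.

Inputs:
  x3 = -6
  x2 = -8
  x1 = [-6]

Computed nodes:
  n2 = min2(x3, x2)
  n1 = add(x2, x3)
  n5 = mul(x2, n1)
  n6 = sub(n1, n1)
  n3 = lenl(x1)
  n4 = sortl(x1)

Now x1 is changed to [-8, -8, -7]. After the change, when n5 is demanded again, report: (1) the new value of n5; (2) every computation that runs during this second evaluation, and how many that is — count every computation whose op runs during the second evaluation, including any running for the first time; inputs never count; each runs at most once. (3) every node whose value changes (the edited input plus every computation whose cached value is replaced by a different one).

Demanding n5 again yields 112.
0 computations run: none.
The nodes whose values change: x1.
Note the shortcut — x1 feeds only undemanded nodes, so no recomputation happens.

First demand of the output computes:
  n1 = add(-8, -6) = -14
  n5 = mul(-8, -14) = 112

After the edit, cleaning proceeds:
  x1 only reaches undemanded nodes; the second demand re-runs nothing.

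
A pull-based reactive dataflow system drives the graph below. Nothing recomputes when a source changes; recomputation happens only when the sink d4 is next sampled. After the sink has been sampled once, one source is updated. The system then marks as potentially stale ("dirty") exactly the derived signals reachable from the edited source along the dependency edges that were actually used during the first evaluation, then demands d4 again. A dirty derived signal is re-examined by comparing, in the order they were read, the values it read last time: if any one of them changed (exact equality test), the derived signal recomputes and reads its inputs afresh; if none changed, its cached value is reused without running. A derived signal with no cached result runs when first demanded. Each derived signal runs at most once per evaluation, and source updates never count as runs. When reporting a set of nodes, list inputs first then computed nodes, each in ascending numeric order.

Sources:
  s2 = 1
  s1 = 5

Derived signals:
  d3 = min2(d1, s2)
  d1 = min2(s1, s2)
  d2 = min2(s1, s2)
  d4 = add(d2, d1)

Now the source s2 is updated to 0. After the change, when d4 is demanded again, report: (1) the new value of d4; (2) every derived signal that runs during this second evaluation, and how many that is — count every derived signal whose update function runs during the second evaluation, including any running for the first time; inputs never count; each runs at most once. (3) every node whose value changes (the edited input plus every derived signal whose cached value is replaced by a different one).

New value of d4: 0.
Derived signals that run: d1, d2, d4 — 3 in total.
Values that change: s2, d1, d2, d4.

First evaluation (everything demanded from the output):
  d1 = min2(5, 1) = 1
  d2 = min2(5, 1) = 1
  d4 = add(1, 1) = 2

Propagation after the edit:
  d1: runs — s2 1->0; result 0.
  d2: runs — s2 1->0; result 0.
  d4: runs — d2 1->0; d1 1->0; result 0.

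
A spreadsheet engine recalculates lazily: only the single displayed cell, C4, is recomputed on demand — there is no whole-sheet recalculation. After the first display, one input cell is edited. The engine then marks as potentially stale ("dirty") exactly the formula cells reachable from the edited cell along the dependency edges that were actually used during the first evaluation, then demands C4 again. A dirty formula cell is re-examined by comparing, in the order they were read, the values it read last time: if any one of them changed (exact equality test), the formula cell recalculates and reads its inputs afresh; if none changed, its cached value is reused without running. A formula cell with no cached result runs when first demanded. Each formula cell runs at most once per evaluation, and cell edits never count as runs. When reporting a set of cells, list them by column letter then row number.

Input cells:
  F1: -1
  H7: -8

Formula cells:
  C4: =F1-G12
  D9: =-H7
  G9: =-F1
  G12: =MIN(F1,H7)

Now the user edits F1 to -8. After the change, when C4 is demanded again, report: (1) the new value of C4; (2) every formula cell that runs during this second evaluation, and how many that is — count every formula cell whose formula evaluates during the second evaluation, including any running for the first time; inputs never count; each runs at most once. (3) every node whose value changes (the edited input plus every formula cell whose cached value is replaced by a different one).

New value of C4: 0.
Formula cells that run: C4, G12 — 2 in total.
Values that change: C4, F1.

First evaluation (everything demanded from the output):
  G12 = MIN(-1, -8) = -8
  C4 = -1 - -8 = 7

Propagation after the edit:
  G12: runs — F1 -1->-8; result -8 (same value as before).
  C4: runs — F1 -1->-8; result 0.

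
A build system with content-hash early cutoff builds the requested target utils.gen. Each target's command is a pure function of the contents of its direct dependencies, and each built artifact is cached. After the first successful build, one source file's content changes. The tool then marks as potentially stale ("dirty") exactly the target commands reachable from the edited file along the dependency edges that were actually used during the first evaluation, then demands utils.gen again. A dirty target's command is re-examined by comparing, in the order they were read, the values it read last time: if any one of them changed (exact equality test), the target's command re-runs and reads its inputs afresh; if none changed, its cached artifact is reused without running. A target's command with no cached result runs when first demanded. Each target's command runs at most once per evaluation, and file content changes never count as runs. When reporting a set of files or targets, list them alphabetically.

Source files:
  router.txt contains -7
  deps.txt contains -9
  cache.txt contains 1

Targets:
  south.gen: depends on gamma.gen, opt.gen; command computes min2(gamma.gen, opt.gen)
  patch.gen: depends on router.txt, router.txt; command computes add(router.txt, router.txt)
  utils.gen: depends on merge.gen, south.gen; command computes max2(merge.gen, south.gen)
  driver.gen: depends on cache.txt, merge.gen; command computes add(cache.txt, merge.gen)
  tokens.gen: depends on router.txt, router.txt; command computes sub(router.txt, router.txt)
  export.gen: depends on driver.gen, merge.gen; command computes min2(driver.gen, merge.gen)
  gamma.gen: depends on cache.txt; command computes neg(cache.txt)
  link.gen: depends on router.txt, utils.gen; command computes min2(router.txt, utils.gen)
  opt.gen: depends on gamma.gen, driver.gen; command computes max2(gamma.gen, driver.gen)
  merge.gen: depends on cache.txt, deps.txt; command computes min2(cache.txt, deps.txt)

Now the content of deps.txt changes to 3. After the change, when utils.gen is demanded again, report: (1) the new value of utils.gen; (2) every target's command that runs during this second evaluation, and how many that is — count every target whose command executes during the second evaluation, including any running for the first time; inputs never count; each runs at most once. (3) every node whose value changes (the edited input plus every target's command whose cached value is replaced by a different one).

New value of utils.gen: 1.
Target commands that run: driver.gen, merge.gen, opt.gen, south.gen, utils.gen — 5 in total.
Values that change: deps.txt, driver.gen, merge.gen, opt.gen, utils.gen.

First evaluation (everything demanded from the output):
  gamma.gen = neg(1) = -1
  merge.gen = min2(1, -9) = -9
  driver.gen = add(1, -9) = -8
  opt.gen = max2(-1, -8) = -1
  south.gen = min2(-1, -1) = -1
  utils.gen = max2(-9, -1) = -1

Propagation after the edit:
  merge.gen: runs — deps.txt -9->3; result 1.
  driver.gen: runs — merge.gen -9->1; result 2.
  opt.gen: runs — driver.gen -8->2; result 2.
  south.gen: runs — opt.gen -1->2; result -1 (same value as before).
  utils.gen: runs — merge.gen -9->1; result 1.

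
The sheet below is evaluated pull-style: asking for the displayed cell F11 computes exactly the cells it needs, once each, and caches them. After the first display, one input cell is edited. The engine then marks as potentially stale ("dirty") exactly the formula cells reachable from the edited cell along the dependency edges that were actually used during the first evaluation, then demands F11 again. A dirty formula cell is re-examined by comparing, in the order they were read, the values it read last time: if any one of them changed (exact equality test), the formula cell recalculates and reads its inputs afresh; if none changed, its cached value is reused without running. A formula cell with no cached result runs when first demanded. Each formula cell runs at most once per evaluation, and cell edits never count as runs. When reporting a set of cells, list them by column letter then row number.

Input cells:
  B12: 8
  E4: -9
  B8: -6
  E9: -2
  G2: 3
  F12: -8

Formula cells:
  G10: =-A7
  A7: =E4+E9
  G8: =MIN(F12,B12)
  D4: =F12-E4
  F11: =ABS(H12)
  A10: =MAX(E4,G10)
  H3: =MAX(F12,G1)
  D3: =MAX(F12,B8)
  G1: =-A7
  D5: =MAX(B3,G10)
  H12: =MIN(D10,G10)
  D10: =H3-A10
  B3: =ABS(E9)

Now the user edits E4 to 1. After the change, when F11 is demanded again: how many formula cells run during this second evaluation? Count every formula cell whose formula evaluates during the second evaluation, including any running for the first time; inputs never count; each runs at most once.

7 formula cells run: A7, A10, D10, G1, G10, H3, H12.
Note where the cutoff bites: F11 is checked, finds nothing changed, and keeps its cache.

First demand of the output computes:
  A7 = -9 + -2 = -11
  G1 = -(-11) = 11
  G10 = -(-11) = 11
  A10 = MAX(-9, 11) = 11
  H3 = MAX(-8, 11) = 11
  D10 = 11 - 11 = 0
  H12 = MIN(0, 11) = 0
  F11 = ABS(0) = 0

After the edit, cleaning proceeds:
  A7: a read changed (E4 -9->1) — executes, giving -1.
  G1: a read changed (A7 -11->-1) — executes, giving 1.
  G10: a read changed (A7 -11->-1) — executes, giving 1.
  A10: a read changed (E4 -9->1; G10 11->1) — executes, giving 1.
  H3: a read changed (G1 11->1) — executes, giving 1.
  D10: a read changed (H3 11->1; A10 11->1) — executes, giving 0 — identical to its old value.
  H12: a read changed (G10 11->1) — executes, giving 0 — identical to its old value.
  F11: dirty, but its reads are unchanged (H12 unchanged); cached 0 stands.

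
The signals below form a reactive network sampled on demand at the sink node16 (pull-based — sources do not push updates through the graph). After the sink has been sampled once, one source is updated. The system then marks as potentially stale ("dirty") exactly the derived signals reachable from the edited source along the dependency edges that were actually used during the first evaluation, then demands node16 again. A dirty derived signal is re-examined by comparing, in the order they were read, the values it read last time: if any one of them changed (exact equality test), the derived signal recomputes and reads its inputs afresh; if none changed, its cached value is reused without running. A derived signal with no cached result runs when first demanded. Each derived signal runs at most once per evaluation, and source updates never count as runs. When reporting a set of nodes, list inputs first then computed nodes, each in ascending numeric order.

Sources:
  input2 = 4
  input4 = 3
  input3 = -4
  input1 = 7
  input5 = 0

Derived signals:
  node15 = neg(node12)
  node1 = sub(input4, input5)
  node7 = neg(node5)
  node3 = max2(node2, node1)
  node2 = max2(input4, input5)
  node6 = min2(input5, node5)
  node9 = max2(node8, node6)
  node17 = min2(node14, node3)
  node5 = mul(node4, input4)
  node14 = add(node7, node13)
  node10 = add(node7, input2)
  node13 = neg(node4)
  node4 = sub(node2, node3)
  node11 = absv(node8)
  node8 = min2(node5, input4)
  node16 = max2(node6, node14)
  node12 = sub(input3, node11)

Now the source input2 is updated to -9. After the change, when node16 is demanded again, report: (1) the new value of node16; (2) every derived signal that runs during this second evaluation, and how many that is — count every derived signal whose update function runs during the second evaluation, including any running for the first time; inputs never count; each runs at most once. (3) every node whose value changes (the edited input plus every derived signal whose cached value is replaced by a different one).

Initial pass — values computed on the first demand:
  node1 = sub(3, 0) = 3
  node2 = max2(3, 0) = 3
  node3 = max2(3, 3) = 3
  node4 = sub(3, 3) = 0
  node5 = mul(0, 3) = 0
  node6 = min2(0, 0) = 0
  node7 = neg(0) = 0
  node13 = neg(0) = 0
  node14 = add(0, 0) = 0
  node16 = max2(0, 0) = 0

Second demand — change propagation:
  no demanded computation ever read input2, so the edit dirties nothing and nothing runs.

The important point: nothing the output needs ever reads input2, so the edit is invisible to it.

node16 now evaluates to 0.
Run set: none (0 run).
Changed values: input2.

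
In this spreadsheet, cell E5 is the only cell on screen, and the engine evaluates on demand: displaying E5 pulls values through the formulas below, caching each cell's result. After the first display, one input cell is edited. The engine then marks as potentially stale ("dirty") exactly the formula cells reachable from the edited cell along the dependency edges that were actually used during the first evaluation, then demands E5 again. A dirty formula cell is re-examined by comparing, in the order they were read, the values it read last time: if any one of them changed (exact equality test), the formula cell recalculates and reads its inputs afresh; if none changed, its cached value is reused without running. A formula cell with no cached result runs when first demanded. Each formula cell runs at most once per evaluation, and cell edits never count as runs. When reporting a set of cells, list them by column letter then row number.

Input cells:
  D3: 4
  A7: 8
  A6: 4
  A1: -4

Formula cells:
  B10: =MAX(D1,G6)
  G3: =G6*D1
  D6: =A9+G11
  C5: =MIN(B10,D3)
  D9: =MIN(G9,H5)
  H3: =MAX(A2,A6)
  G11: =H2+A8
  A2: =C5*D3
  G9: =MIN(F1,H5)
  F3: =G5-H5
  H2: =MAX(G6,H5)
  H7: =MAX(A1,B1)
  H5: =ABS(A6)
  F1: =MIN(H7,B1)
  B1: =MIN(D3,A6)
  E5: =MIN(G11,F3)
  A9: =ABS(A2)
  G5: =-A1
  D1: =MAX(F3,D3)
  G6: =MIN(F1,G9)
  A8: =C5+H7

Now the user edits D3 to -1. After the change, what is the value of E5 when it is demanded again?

Initial pass — values computed on the first demand:
  B1 = MIN(4, 4) = 4
  G5 = -(-4) = 4
  H5 = ABS(4) = 4
  F3 = 4 - 4 = 0
  D1 = MAX(0, 4) = 4
  H7 = MAX(-4, 4) = 4
  F1 = MIN(4, 4) = 4
  G9 = MIN(4, 4) = 4
  G6 = MIN(4, 4) = 4
  B10 = MAX(4, 4) = 4
  C5 = MIN(4, 4) = 4
  A8 = 4 + 4 = 8
  H2 = MAX(4, 4) = 4
  G11 = 4 + 8 = 12
  E5 = MIN(12, 0) = 0

Second demand — change propagation:
  B1: re-runs because D3 4->-1; new result -1.
  D1: re-runs because D3 4->-1; new result 0.
  H7: re-runs because B1 4->-1; new result -1.
  F1: re-runs because H7 4->-1; B1 4->-1; new result -1.
  G9: re-runs because F1 4->-1; new result -1.
  G6: re-runs because F1 4->-1; G9 4->-1; new result -1.
  B10: re-runs because D1 4->0; G6 4->-1; new result 0.
  C5: re-runs because B10 4->0; D3 4->-1; new result -1.
  A8: re-runs because C5 4->-1; H7 4->-1; new result -2.
  H2: re-runs because G6 4->-1; new result 4 (unchanged).
  G11: re-runs because A8 8->-2; new result 2.
  E5: re-runs because G11 12->2; new result 0 (unchanged).

E5 now evaluates to 0.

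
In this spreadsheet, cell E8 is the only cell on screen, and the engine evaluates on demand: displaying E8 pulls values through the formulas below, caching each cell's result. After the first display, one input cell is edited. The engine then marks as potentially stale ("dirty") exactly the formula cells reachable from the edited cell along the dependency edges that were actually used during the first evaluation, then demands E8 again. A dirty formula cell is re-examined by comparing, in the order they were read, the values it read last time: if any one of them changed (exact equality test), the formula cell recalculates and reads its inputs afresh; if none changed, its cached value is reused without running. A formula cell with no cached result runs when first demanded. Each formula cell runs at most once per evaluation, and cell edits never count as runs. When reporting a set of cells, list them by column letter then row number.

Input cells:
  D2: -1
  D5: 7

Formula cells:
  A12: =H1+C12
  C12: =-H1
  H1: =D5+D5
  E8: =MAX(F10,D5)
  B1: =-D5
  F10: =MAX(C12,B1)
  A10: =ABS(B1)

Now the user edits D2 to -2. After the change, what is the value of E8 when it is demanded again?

Initial pass — values computed on the first demand:
  B1 = -(7) = -7
  H1 = 7 + 7 = 14
  C12 = -(14) = -14
  F10 = MAX(-14, -7) = -7
  E8 = MAX(-7, 7) = 7

Second demand — change propagation:
  no demanded computation ever read D2, so the edit dirties nothing and nothing runs.

The important point: nothing the output needs ever reads D2, so the edit is invisible to it.

E8 now evaluates to 7.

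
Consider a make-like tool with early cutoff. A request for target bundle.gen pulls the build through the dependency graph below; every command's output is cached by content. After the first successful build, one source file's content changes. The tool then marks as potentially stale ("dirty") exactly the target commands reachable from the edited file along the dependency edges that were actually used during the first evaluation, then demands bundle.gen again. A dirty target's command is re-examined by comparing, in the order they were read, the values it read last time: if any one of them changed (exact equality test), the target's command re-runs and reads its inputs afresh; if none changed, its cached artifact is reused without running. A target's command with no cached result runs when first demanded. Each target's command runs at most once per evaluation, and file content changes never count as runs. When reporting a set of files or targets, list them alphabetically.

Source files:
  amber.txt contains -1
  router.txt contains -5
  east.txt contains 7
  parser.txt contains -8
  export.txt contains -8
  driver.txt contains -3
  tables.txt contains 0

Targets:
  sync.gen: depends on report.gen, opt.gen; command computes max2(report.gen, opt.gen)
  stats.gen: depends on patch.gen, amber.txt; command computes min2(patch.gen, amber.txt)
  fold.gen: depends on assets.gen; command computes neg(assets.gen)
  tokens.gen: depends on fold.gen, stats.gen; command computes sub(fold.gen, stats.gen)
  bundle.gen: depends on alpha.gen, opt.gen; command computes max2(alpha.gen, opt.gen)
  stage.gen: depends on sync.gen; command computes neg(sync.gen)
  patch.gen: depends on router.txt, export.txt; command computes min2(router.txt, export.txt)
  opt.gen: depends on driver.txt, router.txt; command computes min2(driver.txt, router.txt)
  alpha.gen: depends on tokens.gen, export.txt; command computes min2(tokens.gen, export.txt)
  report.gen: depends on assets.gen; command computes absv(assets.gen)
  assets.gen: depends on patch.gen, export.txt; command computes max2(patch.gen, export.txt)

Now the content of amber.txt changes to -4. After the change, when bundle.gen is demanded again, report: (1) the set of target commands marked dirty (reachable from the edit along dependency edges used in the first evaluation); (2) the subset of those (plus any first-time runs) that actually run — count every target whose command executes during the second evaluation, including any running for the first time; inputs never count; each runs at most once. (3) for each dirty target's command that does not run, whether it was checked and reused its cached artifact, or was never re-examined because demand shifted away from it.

The edit dirties: alpha.gen, bundle.gen, stats.gen, tokens.gen.
1 target commands run: stats.gen.
Cache hits after checking: alpha.gen, bundle.gen, tokens.gen.
Note the absorption at stats.gen: it re-runs yet its value is the same, leaving the output's value untouched.

First demand of the output computes:
  opt.gen = min2(-3, -5) = -5
  patch.gen = min2(-5, -8) = -8
  assets.gen = max2(-8, -8) = -8
  fold.gen = neg(-8) = 8
  stats.gen = min2(-8, -1) = -8
  tokens.gen = sub(8, -8) = 16
  alpha.gen = min2(16, -8) = -8
  bundle.gen = max2(-8, -5) = -5

After the edit, cleaning proceeds:
  stats.gen: a read changed (amber.txt -1->-4) — executes, giving -8 — identical to its old value.
  tokens.gen: dirty, but its reads are unchanged (fold.gen unchanged, stats.gen unchanged); cached 16 stands.
  alpha.gen: dirty, but its reads are unchanged (tokens.gen unchanged, export.txt unchanged); cached -8 stands.
  bundle.gen: dirty, but its reads are unchanged (alpha.gen unchanged, opt.gen unchanged); cached -5 stands.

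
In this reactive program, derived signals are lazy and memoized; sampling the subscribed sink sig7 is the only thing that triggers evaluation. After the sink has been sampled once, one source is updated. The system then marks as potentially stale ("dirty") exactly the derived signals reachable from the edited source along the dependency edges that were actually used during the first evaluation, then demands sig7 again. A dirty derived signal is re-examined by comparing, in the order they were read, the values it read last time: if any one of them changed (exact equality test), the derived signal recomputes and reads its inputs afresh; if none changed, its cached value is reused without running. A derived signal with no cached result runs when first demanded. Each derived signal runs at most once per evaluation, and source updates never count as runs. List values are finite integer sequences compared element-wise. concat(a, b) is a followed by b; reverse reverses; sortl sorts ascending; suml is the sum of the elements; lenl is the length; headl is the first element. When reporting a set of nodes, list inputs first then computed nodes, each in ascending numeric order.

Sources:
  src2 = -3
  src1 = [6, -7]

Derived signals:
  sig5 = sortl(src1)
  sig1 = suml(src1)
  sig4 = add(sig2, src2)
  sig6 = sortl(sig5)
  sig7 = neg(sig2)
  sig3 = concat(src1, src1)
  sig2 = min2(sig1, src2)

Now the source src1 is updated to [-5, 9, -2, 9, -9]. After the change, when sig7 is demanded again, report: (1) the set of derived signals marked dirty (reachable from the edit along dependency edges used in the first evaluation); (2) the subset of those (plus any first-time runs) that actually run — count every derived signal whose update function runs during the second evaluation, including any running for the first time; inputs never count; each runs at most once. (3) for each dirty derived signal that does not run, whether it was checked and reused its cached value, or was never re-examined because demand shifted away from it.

First demand of the output computes:
  sig1 = suml([6, -7]) = -1
  sig2 = min2(-1, -3) = -3
  sig7 = neg(-3) = 3

After the edit, cleaning proceeds:
  sig1: a read changed (src1 [6, -7]->[-5, 9, -2, 9, -9]) — executes, giving 2.
  sig2: a read changed (sig1 -1->2) — executes, giving -3 — identical to its old value.
  sig7: dirty, but its reads are unchanged (sig2 unchanged); cached 3 stands.

Note the absorption at sig2: it re-runs yet its value is the same, leaving the output's value untouched.

The edit dirties: sig1, sig2, sig7.
2 derived signals run: sig1, sig2.
Cache hits after checking: sig7.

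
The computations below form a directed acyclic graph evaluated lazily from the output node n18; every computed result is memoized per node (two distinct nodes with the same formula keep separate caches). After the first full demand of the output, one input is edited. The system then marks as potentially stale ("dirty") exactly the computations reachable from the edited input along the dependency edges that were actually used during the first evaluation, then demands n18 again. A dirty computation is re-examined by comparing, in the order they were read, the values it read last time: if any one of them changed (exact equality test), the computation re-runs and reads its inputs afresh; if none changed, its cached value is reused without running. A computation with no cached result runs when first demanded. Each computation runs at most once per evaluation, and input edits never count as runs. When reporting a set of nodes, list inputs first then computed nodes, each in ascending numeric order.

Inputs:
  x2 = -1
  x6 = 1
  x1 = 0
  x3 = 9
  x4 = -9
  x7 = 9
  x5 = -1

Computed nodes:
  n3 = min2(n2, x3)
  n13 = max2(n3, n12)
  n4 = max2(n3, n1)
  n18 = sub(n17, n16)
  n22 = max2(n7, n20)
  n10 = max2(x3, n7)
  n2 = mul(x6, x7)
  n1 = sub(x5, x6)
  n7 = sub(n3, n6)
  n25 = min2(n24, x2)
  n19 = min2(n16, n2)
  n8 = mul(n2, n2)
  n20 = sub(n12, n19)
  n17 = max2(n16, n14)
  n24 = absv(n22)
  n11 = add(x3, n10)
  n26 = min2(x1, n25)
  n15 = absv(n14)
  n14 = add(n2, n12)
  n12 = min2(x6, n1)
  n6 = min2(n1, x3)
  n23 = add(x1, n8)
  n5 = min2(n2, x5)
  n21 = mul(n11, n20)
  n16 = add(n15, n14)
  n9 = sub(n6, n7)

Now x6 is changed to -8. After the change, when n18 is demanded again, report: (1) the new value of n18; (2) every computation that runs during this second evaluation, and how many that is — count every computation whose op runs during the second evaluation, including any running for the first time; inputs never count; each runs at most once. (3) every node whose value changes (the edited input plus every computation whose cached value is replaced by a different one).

Demanding n18 again yields 0.
8 computations run: n1, n2, n12, n14, n15, n16, n17, n18.
The nodes whose values change: x6, n1, n2, n12, n14, n15, n16, n17.

First demand of the output computes:
  n1 = sub(-1, 1) = -2
  n2 = mul(1, 9) = 9
  n12 = min2(1, -2) = -2
  n14 = add(9, -2) = 7
  n15 = absv(7) = 7
  n16 = add(7, 7) = 14
  n17 = max2(14, 7) = 14
  n18 = sub(14, 14) = 0

After the edit, cleaning proceeds:
  n1: a read changed (x6 1->-8) — executes, giving 7.
  n2: a read changed (x6 1->-8) — executes, giving -72.
  n12: a read changed (x6 1->-8; n1 -2->7) — executes, giving -8.
  n14: a read changed (n2 9->-72; n12 -2->-8) — executes, giving -80.
  n15: a read changed (n14 7->-80) — executes, giving 80.
  n16: a read changed (n15 7->80; n14 7->-80) — executes, giving 0.
  n17: a read changed (n16 14->0; n14 7->-80) — executes, giving 0.
  n18: a read changed (n17 14->0; n16 14->0) — executes, giving 0 — identical to its old value.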